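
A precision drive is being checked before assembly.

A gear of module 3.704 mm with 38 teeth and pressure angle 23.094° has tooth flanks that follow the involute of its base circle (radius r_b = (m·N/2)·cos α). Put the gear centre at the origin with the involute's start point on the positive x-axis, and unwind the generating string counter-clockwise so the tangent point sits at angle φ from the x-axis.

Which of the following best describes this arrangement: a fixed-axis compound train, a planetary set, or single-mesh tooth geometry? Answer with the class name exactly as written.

single-mesh tooth geometry

recognized (one wheel, involute flank): single-mesh tooth geometry, m = 3.704, N = 38
classification: single-mesh tooth geometry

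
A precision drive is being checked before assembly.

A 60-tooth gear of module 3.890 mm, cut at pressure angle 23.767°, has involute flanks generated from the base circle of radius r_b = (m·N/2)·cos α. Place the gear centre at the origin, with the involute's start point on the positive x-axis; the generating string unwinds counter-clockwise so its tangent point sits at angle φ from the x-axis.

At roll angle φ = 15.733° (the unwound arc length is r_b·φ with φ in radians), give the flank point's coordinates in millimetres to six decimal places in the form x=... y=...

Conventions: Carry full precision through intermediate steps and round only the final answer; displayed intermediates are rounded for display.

single-mesh involute tooth geometry (60T wheel at module 3.890)
pitch radius r_p = m·N/2 = 3.890·60/2 = 116.700000
base radius r_b = r_p·cos α = 116.700000·cos 23.767° = 106.802900
roll angle φ = 15.733° = 0.27459265 rad
x = r_b·(cos φ + φ·sin φ) = 110.753845
y = r_b·(sin φ − φ·cos φ) = 0.731561

x=110.753845 y=0.731561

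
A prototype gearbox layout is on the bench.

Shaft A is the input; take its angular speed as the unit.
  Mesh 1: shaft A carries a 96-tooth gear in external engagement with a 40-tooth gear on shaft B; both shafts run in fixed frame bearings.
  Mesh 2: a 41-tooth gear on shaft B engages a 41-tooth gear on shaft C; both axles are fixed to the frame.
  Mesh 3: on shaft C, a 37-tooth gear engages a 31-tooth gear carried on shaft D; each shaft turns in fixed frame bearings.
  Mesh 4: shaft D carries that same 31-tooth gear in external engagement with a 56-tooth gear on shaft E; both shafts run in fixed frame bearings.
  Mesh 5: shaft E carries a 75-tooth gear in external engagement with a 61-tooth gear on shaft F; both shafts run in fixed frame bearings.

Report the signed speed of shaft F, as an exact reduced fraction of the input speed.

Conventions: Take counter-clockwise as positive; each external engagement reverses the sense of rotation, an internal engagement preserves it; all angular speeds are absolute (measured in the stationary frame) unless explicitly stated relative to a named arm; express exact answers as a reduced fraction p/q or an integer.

5-mesh fixed-axis compound train (all bearings frame-fixed)
mesh 1 [96T→40T]: |ω|/ω_in = 1×96/40 = 12/5, sense flips to −
mesh 2 [41T→41T]: |ω|/ω_in = (12/5)×41/41 = 12/5, sense flips to +
mesh 3 [37T→31T]: |ω|/ω_in = (12/5)×37/31 = 444/155, sense flips to −
mesh 4 [31T→56T]: |ω|/ω_in = (444/155)×31/56 = 111/70, sense flips to +
mesh 5 [75T→61T]: |ω|/ω_in = (111/70)×75/61 = 1665/854, sense flips to −
signed output speed (× input speed) = -1665/854

-1665/854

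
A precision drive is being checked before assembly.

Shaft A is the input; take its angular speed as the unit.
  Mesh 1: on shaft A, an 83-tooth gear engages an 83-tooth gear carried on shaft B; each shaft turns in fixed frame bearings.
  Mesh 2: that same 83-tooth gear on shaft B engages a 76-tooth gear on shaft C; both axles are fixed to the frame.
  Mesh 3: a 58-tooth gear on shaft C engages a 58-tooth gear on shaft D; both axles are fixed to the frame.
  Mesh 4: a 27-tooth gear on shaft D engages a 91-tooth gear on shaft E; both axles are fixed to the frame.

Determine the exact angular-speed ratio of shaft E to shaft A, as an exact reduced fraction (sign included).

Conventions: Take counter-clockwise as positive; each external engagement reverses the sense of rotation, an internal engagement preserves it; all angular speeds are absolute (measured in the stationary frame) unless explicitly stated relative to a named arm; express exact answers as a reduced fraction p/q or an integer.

2241/6916

class = fixed-axis compound train [4 meshes; 4 ratios multiply, 4 sense flips]
mesh 1 [83T→83T]: running ratio 1, sense −
mesh 2 [83T→76T]: running ratio 83/76, sense +
mesh 3 [58T→58T]: running ratio 83/76, sense −
mesh 4 [27T→91T]: running ratio 2241/6916, sense +
ω_out/ω_in = 2241/6916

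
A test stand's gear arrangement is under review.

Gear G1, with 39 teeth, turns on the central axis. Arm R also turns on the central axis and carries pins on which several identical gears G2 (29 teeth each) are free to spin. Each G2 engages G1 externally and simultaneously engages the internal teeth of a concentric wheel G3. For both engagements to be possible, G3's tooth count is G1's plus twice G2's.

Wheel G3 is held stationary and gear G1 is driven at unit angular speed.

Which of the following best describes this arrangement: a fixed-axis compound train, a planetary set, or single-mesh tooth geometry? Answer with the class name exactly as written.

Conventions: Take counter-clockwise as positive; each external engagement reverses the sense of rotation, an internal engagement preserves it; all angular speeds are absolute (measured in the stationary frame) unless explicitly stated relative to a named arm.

planetary set

class = planetary set [G3 = 39+2·29 = 97; Willis about the carrier]
classification: planetary set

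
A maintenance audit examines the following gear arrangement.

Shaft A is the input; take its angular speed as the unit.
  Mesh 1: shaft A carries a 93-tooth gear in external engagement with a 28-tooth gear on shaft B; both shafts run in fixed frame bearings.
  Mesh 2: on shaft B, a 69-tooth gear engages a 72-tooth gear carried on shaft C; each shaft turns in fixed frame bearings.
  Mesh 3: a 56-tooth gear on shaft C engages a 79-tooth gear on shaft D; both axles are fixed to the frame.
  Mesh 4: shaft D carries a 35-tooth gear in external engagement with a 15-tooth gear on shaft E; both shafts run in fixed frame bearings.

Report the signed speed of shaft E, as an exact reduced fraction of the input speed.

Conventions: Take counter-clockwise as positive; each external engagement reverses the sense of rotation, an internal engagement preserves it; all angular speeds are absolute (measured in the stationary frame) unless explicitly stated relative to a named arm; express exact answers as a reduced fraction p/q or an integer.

4-mesh fixed-axis compound train (all bearings frame-fixed)
mesh 1 [93T→28T]: |ω|/ω_in = 1×93/28 = 93/28, sense flips to −
mesh 2 [69T→72T]: |ω|/ω_in = (93/28)×69/72 = 713/224, sense flips to +
mesh 3 [56T→79T]: |ω|/ω_in = (713/224)×56/79 = 713/316, sense flips to −
mesh 4 [35T→15T]: |ω|/ω_in = (713/316)×35/15 = 4991/948, sense flips to +
signed output speed (× input speed) = 4991/948

4991/948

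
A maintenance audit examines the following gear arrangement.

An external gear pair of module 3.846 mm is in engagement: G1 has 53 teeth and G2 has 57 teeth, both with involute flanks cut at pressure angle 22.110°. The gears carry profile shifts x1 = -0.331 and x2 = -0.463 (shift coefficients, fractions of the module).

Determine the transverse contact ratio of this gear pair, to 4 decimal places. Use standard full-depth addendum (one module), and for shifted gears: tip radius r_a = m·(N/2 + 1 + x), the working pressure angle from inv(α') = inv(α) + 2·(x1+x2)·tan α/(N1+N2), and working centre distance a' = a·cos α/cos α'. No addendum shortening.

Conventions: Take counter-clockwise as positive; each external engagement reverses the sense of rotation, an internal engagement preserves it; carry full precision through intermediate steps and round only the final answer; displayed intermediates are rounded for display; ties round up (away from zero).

class = single-mesh tooth geometry [involute pair 53T × 57T, m = 3.846]
base radii: r_b1 = 94.424178, r_b2 = 101.550531
tip radii: r_a1 = 104.491974, r_a2 = 111.676302
inv(α') = inv(22.110°) + 2·(-0.331-0.463)·tan α/(53+57) = 0.01450399  ⇒  α' = 19.82517°
a' = a·cos α / cos α' = 211.5300·cos 22.110°/cos 19.82517° = 208.321539
action lengths: √(r_a1²−r_b1²) = 44.750947, √(r_a2²−r_b2²) = 46.465967
base pitch p_b = π·m·cos α = 11.194049
CR = (44.750947 + 46.465967 − 208.321539·sin 19.82517°)/11.194049 = 1.837084
contact ratio ≈ 1.8371

1.8371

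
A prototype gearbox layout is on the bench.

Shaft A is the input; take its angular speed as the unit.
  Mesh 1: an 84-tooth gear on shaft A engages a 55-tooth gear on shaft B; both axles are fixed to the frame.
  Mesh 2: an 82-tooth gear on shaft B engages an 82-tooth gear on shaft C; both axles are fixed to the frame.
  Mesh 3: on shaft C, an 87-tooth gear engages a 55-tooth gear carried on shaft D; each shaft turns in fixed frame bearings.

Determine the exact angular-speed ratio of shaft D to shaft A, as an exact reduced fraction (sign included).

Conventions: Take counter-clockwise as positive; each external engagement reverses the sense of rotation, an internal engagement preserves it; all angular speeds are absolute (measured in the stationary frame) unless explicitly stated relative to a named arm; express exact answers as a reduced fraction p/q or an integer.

class = fixed-axis compound train [3 meshes; 3 ratios multiply, 3 sense flips]
mesh 1 [84T→55T]: running ratio 84/55, sense −
mesh 2 [82T→82T]: running ratio 84/55, sense +
mesh 3 [87T→55T]: running ratio 7308/3025, sense −
ω_out/ω_in = -7308/3025

-7308/3025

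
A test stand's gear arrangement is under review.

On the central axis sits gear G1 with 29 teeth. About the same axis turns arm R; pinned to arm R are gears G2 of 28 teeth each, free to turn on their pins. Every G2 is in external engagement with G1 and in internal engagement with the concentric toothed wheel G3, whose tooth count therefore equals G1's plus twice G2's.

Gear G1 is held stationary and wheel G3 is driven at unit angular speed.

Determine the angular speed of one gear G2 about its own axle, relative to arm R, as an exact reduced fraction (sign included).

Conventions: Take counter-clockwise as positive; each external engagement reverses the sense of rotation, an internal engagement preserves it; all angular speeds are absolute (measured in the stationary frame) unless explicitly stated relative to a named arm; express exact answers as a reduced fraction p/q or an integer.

planetary set (29T centre, 28T on arm, 85T internal) — Willis relation
ring teeth: 29 + 2·28 = 85
29(ω_sun−ω_arm) = −85(ω_ring−ω_arm),  ω_sun = 0, ω_ring = 1
29(0−ω_arm) = −85(1−ω_arm)  ⇒  114·ω_arm = 85  ⇒  ω_arm = 85/114
sun–planet mesh: 29·(0−85/114) = −28·(ω_p−ω_arm)  ⇒  ω_p−ω_arm = 2465/3192
exact speed ratio = 2465/3192

2465/3192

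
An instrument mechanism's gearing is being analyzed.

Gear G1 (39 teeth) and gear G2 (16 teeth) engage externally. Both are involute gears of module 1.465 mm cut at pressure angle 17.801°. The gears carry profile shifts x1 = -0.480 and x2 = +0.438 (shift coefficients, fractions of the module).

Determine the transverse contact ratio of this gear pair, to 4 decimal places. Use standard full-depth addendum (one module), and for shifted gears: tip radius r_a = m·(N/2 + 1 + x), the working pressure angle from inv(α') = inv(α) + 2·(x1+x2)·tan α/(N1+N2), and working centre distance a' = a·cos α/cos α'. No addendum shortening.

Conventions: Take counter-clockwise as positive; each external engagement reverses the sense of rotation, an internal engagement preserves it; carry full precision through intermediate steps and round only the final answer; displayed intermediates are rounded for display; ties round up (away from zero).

1.6029

single-mesh involute tooth geometry (39T engaging 16T at module 1.465)
base radii: r_b1 = 27.199804, r_b2 = 11.158894
tip radii: r_a1 = 29.329300, r_a2 = 13.826670
inv(α') = inv(17.801°) + 2·(-0.480+0.438)·tan α/(39+16) = 0.00990768  ⇒  α' = 17.52389°
a' = a·cos α / cos α' = 40.2875·cos 17.801°/cos 17.52389° = 40.225504
action lengths: √(r_a1²−r_b1²) = 10.971714, √(r_a2²−r_b2²) = 8.164306
base pitch p_b = π·m·cos α = 4.382087
CR = (10.971714 + 8.164306 − 40.225504·sin 17.52389°)/4.382087 = 1.602885
contact ratio ≈ 1.6029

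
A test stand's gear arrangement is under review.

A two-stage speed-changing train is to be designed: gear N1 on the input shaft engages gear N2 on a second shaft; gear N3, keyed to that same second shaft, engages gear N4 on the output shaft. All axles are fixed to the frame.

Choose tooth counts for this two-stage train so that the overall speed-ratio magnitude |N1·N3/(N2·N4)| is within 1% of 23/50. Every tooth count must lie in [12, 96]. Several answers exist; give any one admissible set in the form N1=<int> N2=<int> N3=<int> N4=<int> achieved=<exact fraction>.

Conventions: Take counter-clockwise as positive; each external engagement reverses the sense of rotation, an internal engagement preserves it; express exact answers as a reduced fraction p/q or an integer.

design class (target 23/50): fixed-axis compound train
target = 23/50 in lowest terms: an exact hit needs N1·N3 = k·23 and N2·N4 = k·50 for one integer k, every count in [12, 96]; additionally prefer no 1:1 stage (N1 ≠ N2, N3 ≠ N4)
k = 1…11: no 1:1-free in-range split of k·23 and k·50 into factor pairs; take k = 12
k = 12: N1·N3 = 276 = 12·23, N2·N4 = 600 = 50·12
achieved = 12·23/(50·12) = 23/50; |achieved − target| = 0 ≤ 23/5000 ✓

N1=12 N2=50 N3=23 N4=12 achieved=23/50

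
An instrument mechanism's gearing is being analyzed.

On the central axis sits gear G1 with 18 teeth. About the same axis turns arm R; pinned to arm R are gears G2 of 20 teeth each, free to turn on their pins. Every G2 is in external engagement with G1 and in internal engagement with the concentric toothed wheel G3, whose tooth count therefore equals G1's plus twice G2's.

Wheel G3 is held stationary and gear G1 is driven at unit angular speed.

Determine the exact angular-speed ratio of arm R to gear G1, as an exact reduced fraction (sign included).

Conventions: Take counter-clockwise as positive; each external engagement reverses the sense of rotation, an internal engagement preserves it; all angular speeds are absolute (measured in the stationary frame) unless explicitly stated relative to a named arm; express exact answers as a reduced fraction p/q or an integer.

9/38

planetary set (18T centre, 20T on arm, 58T internal) — Willis relation
ring teeth: 18 + 2·20 = 58
18(ω_sun−ω_arm) = −58(ω_ring−ω_arm),  ω_ring = 0, ω_sun = 1
18(1−ω_arm) = −58(0−ω_arm)  ⇒  76·ω_arm = 18  ⇒  ω_arm = 9/38
ω_out/ω_in = 9/38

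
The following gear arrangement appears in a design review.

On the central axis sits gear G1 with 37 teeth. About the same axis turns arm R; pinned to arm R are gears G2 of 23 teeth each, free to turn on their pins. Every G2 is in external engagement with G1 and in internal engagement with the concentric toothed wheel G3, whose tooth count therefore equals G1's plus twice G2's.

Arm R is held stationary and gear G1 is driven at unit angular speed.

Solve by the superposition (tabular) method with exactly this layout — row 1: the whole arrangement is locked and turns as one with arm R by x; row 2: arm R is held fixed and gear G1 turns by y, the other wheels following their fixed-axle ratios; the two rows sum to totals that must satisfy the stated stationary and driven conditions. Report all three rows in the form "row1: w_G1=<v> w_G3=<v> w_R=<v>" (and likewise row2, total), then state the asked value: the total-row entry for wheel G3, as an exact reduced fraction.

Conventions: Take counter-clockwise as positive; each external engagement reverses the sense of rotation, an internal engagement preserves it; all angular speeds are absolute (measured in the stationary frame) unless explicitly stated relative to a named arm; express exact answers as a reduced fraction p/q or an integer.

recognized (axles ride arm R): planetary set, 37/23/83 teeth
row 1 (train locked, turned with arm): all members turn x
row 2 (arm held, sun turns y): ω_ring = −(37/83)·y, ω_arm = 0
boundary: total ω_arm = x = 0 and total ω_sun = x + y = 1  ⇒  y = 1, x = 0
row 2 ring = −(37/83)·1 = -37/83
totals (row 1 + row 2): sun 0 + 1 = 1, ring 0 + (-37/83) = -37/83, arm 0 + 0 = 0
asked cell (total, ring) = -37/83

row1: w_G1=0 w_G3=0 w_R=0
row2: w_G1=1 w_G3=-37/83 w_R=0
total: w_G1=1 w_G3=-37/83 w_R=0
asked value: -37/83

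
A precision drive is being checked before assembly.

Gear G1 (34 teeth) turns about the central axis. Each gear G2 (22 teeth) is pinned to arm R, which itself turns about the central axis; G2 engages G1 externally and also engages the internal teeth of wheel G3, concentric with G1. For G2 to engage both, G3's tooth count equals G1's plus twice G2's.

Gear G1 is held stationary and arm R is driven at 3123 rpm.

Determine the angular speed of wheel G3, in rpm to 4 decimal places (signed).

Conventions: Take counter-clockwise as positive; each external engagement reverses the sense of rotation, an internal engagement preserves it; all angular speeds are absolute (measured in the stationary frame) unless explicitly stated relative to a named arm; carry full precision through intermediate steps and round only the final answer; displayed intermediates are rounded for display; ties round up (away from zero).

class = planetary set [G3 = 34+2·22 = 78; Willis about the carrier]
normalise by the input: solve with ω_arm = 1, then scale by 3123 rpm
ring teeth: 34 + 2·22 = 78
34(ω_sun−ω_arm) = −78(ω_ring−ω_arm),  ω_sun = 0, ω_arm = 1
ω_ring = 1 − (34/78)(0−1) = 56/39
scale: ω_ring = 56/39 × 3123 rpm = +4484.3077 rpm

+4484.3077 rpm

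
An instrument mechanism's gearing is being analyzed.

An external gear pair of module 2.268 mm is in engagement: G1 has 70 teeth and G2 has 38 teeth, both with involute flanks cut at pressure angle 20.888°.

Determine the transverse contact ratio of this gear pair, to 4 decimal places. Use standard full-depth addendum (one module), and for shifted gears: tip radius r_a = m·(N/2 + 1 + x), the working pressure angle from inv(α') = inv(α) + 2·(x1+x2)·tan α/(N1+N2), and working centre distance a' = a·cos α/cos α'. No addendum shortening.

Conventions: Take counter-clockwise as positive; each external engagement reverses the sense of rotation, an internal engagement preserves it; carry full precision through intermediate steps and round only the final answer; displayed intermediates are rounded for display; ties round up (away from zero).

topology: single-mesh involute geometry — m = 2.268, 70T/38T pair
base radii: r_b1 = 74.163080, r_b2 = 40.259958
tip radii: r_a1 = 81.648000, r_a2 = 45.360000
no profile shift: α' = α, a' = a
action lengths: √(r_a1²−r_b1²) = 34.150160, √(r_a2²−r_b2²) = 20.896540
base pitch p_b = π·m·cos α = 6.656863
CR = (34.150160 + 20.896540 − 122.472000·sin 20.88800°)/6.656863 = 1.709551
contact ratio ≈ 1.7096

1.7096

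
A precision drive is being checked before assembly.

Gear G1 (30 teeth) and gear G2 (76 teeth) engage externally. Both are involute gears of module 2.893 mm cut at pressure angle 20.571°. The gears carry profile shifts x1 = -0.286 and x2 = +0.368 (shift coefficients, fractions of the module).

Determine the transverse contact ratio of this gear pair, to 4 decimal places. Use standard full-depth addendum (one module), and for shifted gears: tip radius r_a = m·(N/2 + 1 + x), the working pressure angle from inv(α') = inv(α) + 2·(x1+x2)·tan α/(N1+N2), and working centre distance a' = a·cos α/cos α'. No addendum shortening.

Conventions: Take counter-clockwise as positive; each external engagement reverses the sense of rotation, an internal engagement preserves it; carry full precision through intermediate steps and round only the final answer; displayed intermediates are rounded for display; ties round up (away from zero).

single-mesh involute tooth geometry (30T engaging 76T at module 2.893)
base radii: r_b1 = 40.628026, r_b2 = 102.924333
tip radii: r_a1 = 45.460602, r_a2 = 113.891624
inv(α') = inv(20.571°) + 2·(-0.286+0.368)·tan α/(30+76) = 0.01684671  ⇒  α' = 20.80430°
a' = a·cos α / cos α' = 153.3290·cos 20.571°/cos 20.80430° = 153.564944
action lengths: √(r_a1²−r_b1²) = 20.396809, √(r_a2²−r_b2²) = 48.763548
base pitch p_b = π·m·cos α = 8.509114
CR = (20.396809 + 48.763548 − 153.564944·sin 20.80430°)/8.509114 = 1.717876
contact ratio ≈ 1.7179

1.7179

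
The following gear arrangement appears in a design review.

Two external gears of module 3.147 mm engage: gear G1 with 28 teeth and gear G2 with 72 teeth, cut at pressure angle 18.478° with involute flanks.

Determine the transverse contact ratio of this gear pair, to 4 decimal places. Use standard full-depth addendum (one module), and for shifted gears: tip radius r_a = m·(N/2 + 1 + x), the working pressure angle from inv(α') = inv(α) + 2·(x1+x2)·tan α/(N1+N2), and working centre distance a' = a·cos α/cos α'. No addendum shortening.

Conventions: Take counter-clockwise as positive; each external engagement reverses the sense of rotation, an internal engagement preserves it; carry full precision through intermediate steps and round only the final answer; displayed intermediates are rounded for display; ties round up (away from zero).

1.8073

class = single-mesh tooth geometry [involute pair 28T × 72T, m = 3.147]
base radii: r_b1 = 41.786608, r_b2 = 107.451279
tip radii: r_a1 = 47.205000, r_a2 = 116.439000
no profile shift: α' = α, a' = a
action lengths: √(r_a1²−r_b1²) = 21.958857, √(r_a2²−r_b2²) = 44.858259
base pitch p_b = π·m·cos α = 9.376893
CR = (21.958857 + 44.858259 − 157.350000·sin 18.47800°)/9.376893 = 1.807265
contact ratio ≈ 1.8073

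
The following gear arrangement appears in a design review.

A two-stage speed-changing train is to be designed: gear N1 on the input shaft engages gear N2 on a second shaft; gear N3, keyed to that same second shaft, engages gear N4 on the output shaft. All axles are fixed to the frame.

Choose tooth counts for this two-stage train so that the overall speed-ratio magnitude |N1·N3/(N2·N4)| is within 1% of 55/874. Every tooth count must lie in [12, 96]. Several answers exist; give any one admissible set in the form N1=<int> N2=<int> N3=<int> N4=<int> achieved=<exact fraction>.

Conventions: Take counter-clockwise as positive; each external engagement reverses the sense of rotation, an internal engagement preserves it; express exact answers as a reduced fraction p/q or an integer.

2-stage fixed-axis compound train for ratio 55/874
target = 55/874 in lowest terms: an exact hit needs N1·N3 = k·55 and N2·N4 = k·874 for one integer k, every count in [12, 96]; additionally prefer no 1:1 stage (N1 ≠ N2, N3 ≠ N4)
k = 1…5: no 1:1-free in-range split of k·55 and k·874 into factor pairs; take k = 6
k = 6: N1·N3 = 330 = 15·22, N2·N4 = 5244 = 57·92
achieved = 15·22/(57·92) = 55/874; |achieved − target| = 0 ≤ 11/17480 ✓

N1=15 N2=57 N3=22 N4=92 achieved=55/874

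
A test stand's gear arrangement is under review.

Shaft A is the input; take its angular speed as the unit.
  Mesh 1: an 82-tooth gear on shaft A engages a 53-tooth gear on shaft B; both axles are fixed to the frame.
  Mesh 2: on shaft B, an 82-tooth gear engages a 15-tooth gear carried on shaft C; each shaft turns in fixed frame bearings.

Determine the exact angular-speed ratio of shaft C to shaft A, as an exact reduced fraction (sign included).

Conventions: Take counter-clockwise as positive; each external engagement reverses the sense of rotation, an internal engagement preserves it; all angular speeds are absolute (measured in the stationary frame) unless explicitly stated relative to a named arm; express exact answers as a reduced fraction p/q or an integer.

6724/795

class = fixed-axis compound train [2 meshes; 2 ratios multiply, 2 sense flips]
mesh 1 [82T→53T]: running ratio 82/53, sense −
mesh 2 [82T→15T]: running ratio 6724/795, sense +
ω_out/ω_in = 6724/795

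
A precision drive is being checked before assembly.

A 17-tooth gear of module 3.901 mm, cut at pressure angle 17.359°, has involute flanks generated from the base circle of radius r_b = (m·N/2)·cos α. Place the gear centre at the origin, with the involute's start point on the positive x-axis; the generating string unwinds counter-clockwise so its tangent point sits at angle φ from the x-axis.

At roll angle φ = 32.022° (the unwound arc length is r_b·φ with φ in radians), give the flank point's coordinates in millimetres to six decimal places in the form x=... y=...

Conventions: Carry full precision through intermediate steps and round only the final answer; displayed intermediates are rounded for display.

x=36.211716 y=1.784759

class = single-mesh tooth geometry [base-circle involute, m = 3.901, 17T]
pitch radius r_p = m·N/2 = 3.901·17/2 = 33.158500
base radius r_b = r_p·cos α = 33.158500·cos 17.359° = 31.648265
roll angle φ = 32.022° = 0.55888933 rad
x = r_b·(cos φ + φ·sin φ) = 36.211716
y = r_b·(sin φ − φ·cos φ) = 1.784759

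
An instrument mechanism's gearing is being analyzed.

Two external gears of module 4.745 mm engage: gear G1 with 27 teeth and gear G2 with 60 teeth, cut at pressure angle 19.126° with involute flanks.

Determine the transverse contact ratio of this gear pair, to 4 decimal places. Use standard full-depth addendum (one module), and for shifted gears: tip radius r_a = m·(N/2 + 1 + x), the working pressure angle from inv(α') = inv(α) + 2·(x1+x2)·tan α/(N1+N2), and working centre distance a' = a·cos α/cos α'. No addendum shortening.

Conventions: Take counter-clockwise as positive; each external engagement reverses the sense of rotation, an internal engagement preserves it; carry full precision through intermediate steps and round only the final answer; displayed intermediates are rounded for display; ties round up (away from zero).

1.7515

topology: single-mesh involute geometry — m = 4.745, 27T/60T pair
base radii: r_b1 = 60.521547, r_b2 = 134.492327
tip radii: r_a1 = 68.802500, r_a2 = 147.095000
no profile shift: α' = α, a' = a
action lengths: √(r_a1²−r_b1²) = 32.725011, √(r_a2²−r_b2²) = 59.571412
base pitch p_b = π·m·cos α = 14.084004
CR = (32.725011 + 59.571412 − 206.407500·sin 19.12600°)/14.084004 = 1.751469
contact ratio ≈ 1.7515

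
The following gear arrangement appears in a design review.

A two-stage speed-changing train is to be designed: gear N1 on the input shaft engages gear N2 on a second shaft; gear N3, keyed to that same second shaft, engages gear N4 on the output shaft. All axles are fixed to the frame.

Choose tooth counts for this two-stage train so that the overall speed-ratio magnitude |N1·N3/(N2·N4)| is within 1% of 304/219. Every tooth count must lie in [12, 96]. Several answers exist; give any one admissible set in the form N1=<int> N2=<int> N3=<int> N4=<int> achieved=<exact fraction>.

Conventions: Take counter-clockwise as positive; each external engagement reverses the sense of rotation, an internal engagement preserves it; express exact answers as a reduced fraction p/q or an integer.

topology: fixed-axis compound train — 2 stages, target 304/219
target = 304/219 in lowest terms: an exact hit needs N1·N3 = k·304 and N2·N4 = k·219 for one integer k, every count in [12, 96]; additionally prefer no 1:1 stage (N1 ≠ N2, N3 ≠ N4)
k = 1…3: no 1:1-free in-range split of k·304 and k·219 into factor pairs; take k = 4
k = 4: N1·N3 = 1216 = 16·76, N2·N4 = 876 = 12·73
achieved = 16·76/(12·73) = 304/219; |achieved − target| = 0 ≤ 76/5475 ✓

N1=16 N2=12 N3=76 N4=73 achieved=304/219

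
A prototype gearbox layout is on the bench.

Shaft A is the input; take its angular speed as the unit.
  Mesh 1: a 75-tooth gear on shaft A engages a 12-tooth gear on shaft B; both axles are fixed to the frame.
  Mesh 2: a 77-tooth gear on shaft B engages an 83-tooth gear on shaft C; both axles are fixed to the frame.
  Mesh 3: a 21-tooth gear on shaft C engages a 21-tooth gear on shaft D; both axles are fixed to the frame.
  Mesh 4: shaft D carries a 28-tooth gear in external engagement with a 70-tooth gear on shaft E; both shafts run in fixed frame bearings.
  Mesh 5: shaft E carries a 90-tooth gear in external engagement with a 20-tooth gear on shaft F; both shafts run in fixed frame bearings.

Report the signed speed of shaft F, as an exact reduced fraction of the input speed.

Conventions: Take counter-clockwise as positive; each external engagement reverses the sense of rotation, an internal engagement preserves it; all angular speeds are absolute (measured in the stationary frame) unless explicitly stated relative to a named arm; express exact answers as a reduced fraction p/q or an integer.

-3465/332

5-mesh fixed-axis compound train (all bearings frame-fixed)
mesh 1 [75T→12T]: |ω|/ω_in = 1×75/12 = 25/4, sense flips to −
mesh 2 [77T→83T]: |ω|/ω_in = (25/4)×77/83 = 1925/332, sense flips to +
mesh 3 [21T→21T]: |ω|/ω_in = (1925/332)×21/21 = 1925/332, sense flips to −
mesh 4 [28T→70T]: |ω|/ω_in = (1925/332)×28/70 = 385/166, sense flips to +
mesh 5 [90T→20T]: |ω|/ω_in = (385/166)×90/20 = 3465/332, sense flips to −
signed output speed (× input speed) = -3465/332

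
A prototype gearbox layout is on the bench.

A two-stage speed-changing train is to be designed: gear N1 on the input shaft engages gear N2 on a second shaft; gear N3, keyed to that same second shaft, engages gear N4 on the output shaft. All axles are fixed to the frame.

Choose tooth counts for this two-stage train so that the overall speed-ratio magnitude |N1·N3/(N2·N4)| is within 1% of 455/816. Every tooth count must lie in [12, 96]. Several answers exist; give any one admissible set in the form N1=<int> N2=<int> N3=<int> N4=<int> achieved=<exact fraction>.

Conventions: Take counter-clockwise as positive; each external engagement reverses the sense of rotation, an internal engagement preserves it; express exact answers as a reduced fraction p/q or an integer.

N1=13 N2=12 N3=35 N4=68 achieved=455/816

design class (target 455/816): fixed-axis compound train
target = 455/816 in lowest terms: an exact hit needs N1·N3 = k·455 and N2·N4 = k·816 for one integer k, every count in [12, 96]; additionally prefer no 1:1 stage (N1 ≠ N2, N3 ≠ N4)
k = 1: N1·N3 = 455 = 13·35, N2·N4 = 816 = 12·68
achieved = 13·35/(12·68) = 455/816; |achieved − target| = 0 ≤ 91/16320 ✓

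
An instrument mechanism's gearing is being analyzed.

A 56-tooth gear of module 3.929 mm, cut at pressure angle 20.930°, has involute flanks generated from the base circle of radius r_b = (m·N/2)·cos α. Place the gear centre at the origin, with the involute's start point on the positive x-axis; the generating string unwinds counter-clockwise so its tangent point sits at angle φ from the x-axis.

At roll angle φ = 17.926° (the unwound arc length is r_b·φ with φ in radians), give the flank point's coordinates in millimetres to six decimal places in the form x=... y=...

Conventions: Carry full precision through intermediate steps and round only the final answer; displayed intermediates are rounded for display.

x=107.659796 y=1.038721

single-mesh involute tooth geometry (56T wheel at module 3.929)
pitch radius r_p = m·N/2 = 3.929·56/2 = 110.012000
base radius r_b = r_p·cos α = 110.012000·cos 20.930° = 102.753140
roll angle φ = 17.926° = 0.31286772 rad
x = r_b·(cos φ + φ·sin φ) = 107.659796
y = r_b·(sin φ − φ·cos φ) = 1.038721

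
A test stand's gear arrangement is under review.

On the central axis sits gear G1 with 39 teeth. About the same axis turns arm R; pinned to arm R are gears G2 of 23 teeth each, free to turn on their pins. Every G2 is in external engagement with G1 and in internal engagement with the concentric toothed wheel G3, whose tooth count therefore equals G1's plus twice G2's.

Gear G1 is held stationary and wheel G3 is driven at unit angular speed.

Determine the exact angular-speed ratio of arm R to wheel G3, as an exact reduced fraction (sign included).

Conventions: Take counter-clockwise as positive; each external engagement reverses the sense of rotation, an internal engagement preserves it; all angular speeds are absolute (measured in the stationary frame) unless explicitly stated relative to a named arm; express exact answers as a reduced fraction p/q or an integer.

planetary set (39T centre, 23T on arm, 85T internal) — Willis relation
ring teeth: 39 + 2·23 = 85
39(ω_sun−ω_arm) = −85(ω_ring−ω_arm),  ω_sun = 0, ω_ring = 1
39(0−ω_arm) = −85(1−ω_arm)  ⇒  124·ω_arm = 85  ⇒  ω_arm = 85/124
ω_out/ω_in = 85/124

85/124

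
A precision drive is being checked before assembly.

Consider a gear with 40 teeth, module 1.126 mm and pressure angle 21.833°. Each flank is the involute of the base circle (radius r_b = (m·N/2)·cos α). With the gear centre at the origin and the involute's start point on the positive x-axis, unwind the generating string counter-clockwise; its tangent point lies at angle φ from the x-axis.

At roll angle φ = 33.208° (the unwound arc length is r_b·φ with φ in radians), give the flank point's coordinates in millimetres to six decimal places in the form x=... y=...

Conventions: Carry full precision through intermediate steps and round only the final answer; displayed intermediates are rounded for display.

recognized (one wheel, involute flank): single-mesh tooth geometry, m = 1.126, N = 40
pitch radius r_p = m·N/2 = 1.126·40/2 = 22.520000
base radius r_b = r_p·cos α = 22.520000·cos 21.833° = 20.904680
roll angle φ = 33.208° = 0.57958894 rad
x = r_b·(cos φ + φ·sin φ) = 24.126450
y = r_b·(sin φ − φ·cos φ) = 1.311665

x=24.126450 y=1.311665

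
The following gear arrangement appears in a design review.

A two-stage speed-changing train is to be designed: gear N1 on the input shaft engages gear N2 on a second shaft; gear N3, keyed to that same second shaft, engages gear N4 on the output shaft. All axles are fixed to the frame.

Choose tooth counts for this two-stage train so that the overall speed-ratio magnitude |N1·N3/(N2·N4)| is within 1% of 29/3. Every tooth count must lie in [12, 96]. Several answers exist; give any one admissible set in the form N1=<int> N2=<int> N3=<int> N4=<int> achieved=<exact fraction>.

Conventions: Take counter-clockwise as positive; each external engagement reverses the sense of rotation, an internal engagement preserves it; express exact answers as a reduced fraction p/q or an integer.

class = fixed-axis compound train [2-stage, 29/3 wanted]
target = 29/3 in lowest terms: an exact hit needs N1·N3 = k·29 and N2·N4 = k·3 for one integer k, every count in [12, 96]; additionally prefer no 1:1 stage (N1 ≠ N2, N3 ≠ N4)
k = 1…47: no 1:1-free in-range split of k·29 and k·3 into factor pairs; take k = 48
k = 48: N1·N3 = 1392 = 16·87, N2·N4 = 144 = 12·12
achieved = 16·87/(12·12) = 29/3; |achieved − target| = 0 ≤ 29/300 ✓

N1=16 N2=12 N3=87 N4=12 achieved=29/3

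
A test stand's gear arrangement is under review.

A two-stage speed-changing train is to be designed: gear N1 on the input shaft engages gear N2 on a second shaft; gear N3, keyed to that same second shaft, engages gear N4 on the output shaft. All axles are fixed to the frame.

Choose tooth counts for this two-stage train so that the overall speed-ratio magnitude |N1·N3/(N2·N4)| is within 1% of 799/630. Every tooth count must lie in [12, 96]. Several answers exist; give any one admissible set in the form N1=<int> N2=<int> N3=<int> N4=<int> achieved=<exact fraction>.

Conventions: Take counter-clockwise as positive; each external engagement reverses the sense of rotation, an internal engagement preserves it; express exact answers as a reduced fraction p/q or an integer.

class = fixed-axis compound train [2-stage, 799/630 wanted]
target = 799/630 in lowest terms: an exact hit needs N1·N3 = k·799 and N2·N4 = k·630 for one integer k, every count in [12, 96]; additionally prefer no 1:1 stage (N1 ≠ N2, N3 ≠ N4)
k = 1: N1·N3 = 799 = 17·47, N2·N4 = 630 = 14·45
achieved = 17·47/(14·45) = 799/630; |achieved − target| = 0 ≤ 799/63000 ✓

N1=17 N2=14 N3=47 N4=45 achieved=799/630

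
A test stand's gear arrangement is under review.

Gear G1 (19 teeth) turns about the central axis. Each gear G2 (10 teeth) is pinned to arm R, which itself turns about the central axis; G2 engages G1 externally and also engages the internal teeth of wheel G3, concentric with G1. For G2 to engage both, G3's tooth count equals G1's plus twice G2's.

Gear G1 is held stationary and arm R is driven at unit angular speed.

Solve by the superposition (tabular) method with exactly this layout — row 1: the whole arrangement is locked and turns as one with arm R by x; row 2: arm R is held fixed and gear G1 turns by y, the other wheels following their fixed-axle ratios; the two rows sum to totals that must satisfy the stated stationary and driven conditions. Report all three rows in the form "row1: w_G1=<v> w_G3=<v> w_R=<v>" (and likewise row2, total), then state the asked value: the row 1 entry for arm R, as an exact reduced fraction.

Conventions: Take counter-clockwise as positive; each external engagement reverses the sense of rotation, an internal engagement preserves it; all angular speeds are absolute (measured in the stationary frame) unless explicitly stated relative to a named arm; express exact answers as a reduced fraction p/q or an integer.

planetary set (19T centre, 10T on arm, 39T internal) — Willis relation
superposition row 1 [locked train]: every member turns x
row 2: sun turns y, ring = −(19/39)·y, arm 0
boundary: total ω_sun = x + y = 0 and total ω_arm = x = 1  ⇒  y = -1, x = 1
row 2 ring = −(19/39)·(-1) = 19/39
totals (row 1 + row 2): sun 1 + (-1) = 0, ring 1 + 19/39 = 58/39, arm 1 + 0 = 1
asked cell (row1, arm) = 1

row1: w_G1=1 w_G3=1 w_R=1
row2: w_G1=-1 w_G3=19/39 w_R=0
total: w_G1=0 w_G3=58/39 w_R=1
asked value: 1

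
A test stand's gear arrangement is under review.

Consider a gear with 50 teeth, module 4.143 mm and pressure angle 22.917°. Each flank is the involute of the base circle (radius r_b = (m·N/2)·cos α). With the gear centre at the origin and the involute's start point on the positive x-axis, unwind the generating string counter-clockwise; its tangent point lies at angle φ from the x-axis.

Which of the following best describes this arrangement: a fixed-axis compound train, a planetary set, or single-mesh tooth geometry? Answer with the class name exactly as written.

topology: single-mesh involute geometry — m = 4.143, N = 50
classification: single-mesh tooth geometry

single-mesh tooth geometry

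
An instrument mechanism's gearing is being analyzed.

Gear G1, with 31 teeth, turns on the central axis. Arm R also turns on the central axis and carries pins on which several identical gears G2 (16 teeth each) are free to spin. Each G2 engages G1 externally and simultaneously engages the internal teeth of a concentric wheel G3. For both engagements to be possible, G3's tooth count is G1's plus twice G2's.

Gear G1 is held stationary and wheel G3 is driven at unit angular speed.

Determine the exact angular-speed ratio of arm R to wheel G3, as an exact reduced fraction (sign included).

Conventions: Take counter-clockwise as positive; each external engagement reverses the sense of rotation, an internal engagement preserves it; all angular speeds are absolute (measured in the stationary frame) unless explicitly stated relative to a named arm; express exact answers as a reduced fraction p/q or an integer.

63/94

topology: planetary set — G1 31T / G2 16T / G3 63T, arm = carrier (Willis)
ring teeth: 31 + 2·16 = 63
31(ω_sun−ω_arm) = −63(ω_ring−ω_arm),  ω_sun = 0, ω_ring = 1
31(0−ω_arm) = −63(1−ω_arm)  ⇒  94·ω_arm = 63  ⇒  ω_arm = 63/94
ω_out/ω_in = 63/94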